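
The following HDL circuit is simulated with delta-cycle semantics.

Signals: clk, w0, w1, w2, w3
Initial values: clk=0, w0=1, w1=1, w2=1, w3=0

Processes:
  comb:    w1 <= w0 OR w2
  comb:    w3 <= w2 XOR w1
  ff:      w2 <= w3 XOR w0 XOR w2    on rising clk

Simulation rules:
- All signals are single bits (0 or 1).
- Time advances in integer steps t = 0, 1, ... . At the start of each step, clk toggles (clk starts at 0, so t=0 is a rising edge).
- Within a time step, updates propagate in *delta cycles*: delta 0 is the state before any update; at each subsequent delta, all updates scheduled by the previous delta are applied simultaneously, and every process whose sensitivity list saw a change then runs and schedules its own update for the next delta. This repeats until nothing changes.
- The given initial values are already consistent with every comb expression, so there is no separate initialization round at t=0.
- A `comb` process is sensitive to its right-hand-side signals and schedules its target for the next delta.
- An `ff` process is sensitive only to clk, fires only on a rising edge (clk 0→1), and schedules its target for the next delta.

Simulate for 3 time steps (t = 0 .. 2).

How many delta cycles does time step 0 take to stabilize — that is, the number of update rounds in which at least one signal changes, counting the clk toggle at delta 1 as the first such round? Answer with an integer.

3

t=0 Δ0: w3=0 clk=0 w1=1 w0=1 w2=1
  Δ1: clk:0→1
  Δ2: w2:1→0
  Δ3: w3:0→1
  (3Δ to stable)
t=1 Δ0: w3=1 clk=1 w1=1 w0=1 w2=0
  Δ1: clk:1→0
  (1Δ to stable)
t=2 Δ0: w3=1 clk=0 w1=1 w0=1 w2=0
  Δ1: clk:0→1
  (1Δ to stable)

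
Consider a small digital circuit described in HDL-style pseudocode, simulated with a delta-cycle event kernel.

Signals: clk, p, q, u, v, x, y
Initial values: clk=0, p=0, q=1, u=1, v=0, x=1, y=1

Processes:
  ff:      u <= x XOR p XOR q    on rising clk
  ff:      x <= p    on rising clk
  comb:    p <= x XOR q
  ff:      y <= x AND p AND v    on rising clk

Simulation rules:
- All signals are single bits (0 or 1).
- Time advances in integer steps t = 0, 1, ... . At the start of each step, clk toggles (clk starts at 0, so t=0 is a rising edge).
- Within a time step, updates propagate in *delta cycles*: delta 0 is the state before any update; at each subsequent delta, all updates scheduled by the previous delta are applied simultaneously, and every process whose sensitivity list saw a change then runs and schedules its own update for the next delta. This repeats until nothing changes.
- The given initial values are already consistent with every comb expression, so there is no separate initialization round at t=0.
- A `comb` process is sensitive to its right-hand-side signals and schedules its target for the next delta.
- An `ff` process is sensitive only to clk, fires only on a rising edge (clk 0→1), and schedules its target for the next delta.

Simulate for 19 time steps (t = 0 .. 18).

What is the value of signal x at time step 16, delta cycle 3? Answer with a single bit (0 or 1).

t0.Δ0 clk=0 u=1 x=1 y=1 p=0 v=0 q=1
t0.Δ1 clk=1 u=1 x=1 y=1 p=0 v=0 q=1
t0.Δ2 clk=1 u=0 x=0 y=0 p=0 v=0 q=1
t0.Δ3 clk=1 u=0 x=0 y=0 p=1 v=0 q=1
t1.Δ0 clk=1 u=0 x=0 y=0 p=1 v=0 q=1
t1.Δ1 clk=0 u=0 x=0 y=0 p=1 v=0 q=1
t2.Δ0 clk=0 u=0 x=0 y=0 p=1 v=0 q=1
t2.Δ1 clk=1 u=0 x=0 y=0 p=1 v=0 q=1
t2.Δ2 clk=1 u=0 x=1 y=0 p=1 v=0 q=1
t2.Δ3 clk=1 u=0 x=1 y=0 p=0 v=0 q=1
t3.Δ0 clk=1 u=0 x=1 y=0 p=0 v=0 q=1
t3.Δ1 clk=0 u=0 x=1 y=0 p=0 v=0 q=1
t4.Δ0 clk=0 u=0 x=1 y=0 p=0 v=0 q=1
t4.Δ1 clk=1 u=0 x=1 y=0 p=0 v=0 q=1
t4.Δ2 clk=1 u=0 x=0 y=0 p=0 v=0 q=1
t4.Δ3 clk=1 u=0 x=0 y=0 p=1 v=0 q=1
t5.Δ0 clk=1 u=0 x=0 y=0 p=1 v=0 q=1
t5.Δ1 clk=0 u=0 x=0 y=0 p=1 v=0 q=1
t6.Δ0 clk=0 u=0 x=0 y=0 p=1 v=0 q=1
t6.Δ1 clk=1 u=0 x=0 y=0 p=1 v=0 q=1
t6.Δ2 clk=1 u=0 x=1 y=0 p=1 v=0 q=1
t6.Δ3 clk=1 u=0 x=1 y=0 p=0 v=0 q=1
t7.Δ0 clk=1 u=0 x=1 y=0 p=0 v=0 q=1
t7.Δ1 clk=0 u=0 x=1 y=0 p=0 v=0 q=1
t8.Δ0 clk=0 u=0 x=1 y=0 p=0 v=0 q=1
t8.Δ1 clk=1 u=0 x=1 y=0 p=0 v=0 q=1
t8.Δ2 clk=1 u=0 x=0 y=0 p=0 v=0 q=1
t8.Δ3 clk=1 u=0 x=0 y=0 p=1 v=0 q=1
t9.Δ0 clk=1 u=0 x=0 y=0 p=1 v=0 q=1
t9.Δ1 clk=0 u=0 x=0 y=0 p=1 v=0 q=1
t10.Δ0 clk=0 u=0 x=0 y=0 p=1 v=0 q=1
t10.Δ1 clk=1 u=0 x=0 y=0 p=1 v=0 q=1
t10.Δ2 clk=1 u=0 x=1 y=0 p=1 v=0 q=1
t10.Δ3 clk=1 u=0 x=1 y=0 p=0 v=0 q=1
t11.Δ0 clk=1 u=0 x=1 y=0 p=0 v=0 q=1
t11.Δ1 clk=0 u=0 x=1 y=0 p=0 v=0 q=1
t12.Δ0 clk=0 u=0 x=1 y=0 p=0 v=0 q=1
t12.Δ1 clk=1 u=0 x=1 y=0 p=0 v=0 q=1
t12.Δ2 clk=1 u=0 x=0 y=0 p=0 v=0 q=1
t12.Δ3 clk=1 u=0 x=0 y=0 p=1 v=0 q=1
t13.Δ0 clk=1 u=0 x=0 y=0 p=1 v=0 q=1
t13.Δ1 clk=0 u=0 x=0 y=0 p=1 v=0 q=1
t14.Δ0 clk=0 u=0 x=0 y=0 p=1 v=0 q=1
t14.Δ1 clk=1 u=0 x=0 y=0 p=1 v=0 q=1
t14.Δ2 clk=1 u=0 x=1 y=0 p=1 v=0 q=1
t14.Δ3 clk=1 u=0 x=1 y=0 p=0 v=0 q=1
t15.Δ0 clk=1 u=0 x=1 y=0 p=0 v=0 q=1
t15.Δ1 clk=0 u=0 x=1 y=0 p=0 v=0 q=1
t16.Δ0 clk=0 u=0 x=1 y=0 p=0 v=0 q=1
t16.Δ1 clk=1 u=0 x=1 y=0 p=0 v=0 q=1
t16.Δ2 clk=1 u=0 x=0 y=0 p=0 v=0 q=1
t16.Δ3 clk=1 u=0 x=0 y=0 p=1 v=0 q=1
t17.Δ0 clk=1 u=0 x=0 y=0 p=1 v=0 q=1
t17.Δ1 clk=0 u=0 x=0 y=0 p=1 v=0 q=1
t18.Δ0 clk=0 u=0 x=0 y=0 p=1 v=0 q=1
t18.Δ1 clk=1 u=0 x=0 y=0 p=1 v=0 q=1
t18.Δ2 clk=1 u=0 x=1 y=0 p=1 v=0 q=1
t18.Δ3 clk=1 u=0 x=1 y=0 p=0 v=0 q=1

0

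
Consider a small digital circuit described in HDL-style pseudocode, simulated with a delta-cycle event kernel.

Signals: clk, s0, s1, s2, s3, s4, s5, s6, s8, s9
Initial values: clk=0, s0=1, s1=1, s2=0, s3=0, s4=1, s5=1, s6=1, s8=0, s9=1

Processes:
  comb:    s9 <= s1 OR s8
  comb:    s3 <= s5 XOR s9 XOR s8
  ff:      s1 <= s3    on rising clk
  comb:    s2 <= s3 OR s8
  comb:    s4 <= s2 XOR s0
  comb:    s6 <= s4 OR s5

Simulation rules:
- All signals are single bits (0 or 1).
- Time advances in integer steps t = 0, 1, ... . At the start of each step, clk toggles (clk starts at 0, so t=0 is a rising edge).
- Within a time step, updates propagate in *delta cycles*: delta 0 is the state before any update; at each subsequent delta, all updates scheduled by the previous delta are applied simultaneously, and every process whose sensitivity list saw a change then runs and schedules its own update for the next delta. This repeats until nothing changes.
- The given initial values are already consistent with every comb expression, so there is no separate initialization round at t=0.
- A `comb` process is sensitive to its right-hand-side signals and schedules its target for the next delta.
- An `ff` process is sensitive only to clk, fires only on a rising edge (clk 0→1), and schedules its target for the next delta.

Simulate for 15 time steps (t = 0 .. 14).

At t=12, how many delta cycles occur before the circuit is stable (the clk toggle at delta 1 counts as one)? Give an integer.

6

t0.Δ0 s2=0 s6=1 clk=0 s9=1 s5=1 s1=1 s0=1 s4=1 s3=0 s8=0
t0.Δ1 s2=0 s6=1 clk=1 s9=1 s5=1 s1=1 s0=1 s4=1 s3=0 s8=0
t0.Δ2 s2=0 s6=1 clk=1 s9=1 s5=1 s1=0 s0=1 s4=1 s3=0 s8=0
t0.Δ3 s2=0 s6=1 clk=1 s9=0 s5=1 s1=0 s0=1 s4=1 s3=0 s8=0
t0.Δ4 s2=0 s6=1 clk=1 s9=0 s5=1 s1=0 s0=1 s4=1 s3=1 s8=0
t0.Δ5 s2=1 s6=1 clk=1 s9=0 s5=1 s1=0 s0=1 s4=1 s3=1 s8=0
t0.Δ6 s2=1 s6=1 clk=1 s9=0 s5=1 s1=0 s0=1 s4=0 s3=1 s8=0
t1.Δ0 s2=1 s6=1 clk=1 s9=0 s5=1 s1=0 s0=1 s4=0 s3=1 s8=0
t1.Δ1 s2=1 s6=1 clk=0 s9=0 s5=1 s1=0 s0=1 s4=0 s3=1 s8=0
t2.Δ0 s2=1 s6=1 clk=0 s9=0 s5=1 s1=0 s0=1 s4=0 s3=1 s8=0
t2.Δ1 s2=1 s6=1 clk=1 s9=0 s5=1 s1=0 s0=1 s4=0 s3=1 s8=0
t2.Δ2 s2=1 s6=1 clk=1 s9=0 s5=1 s1=1 s0=1 s4=0 s3=1 s8=0
t2.Δ3 s2=1 s6=1 clk=1 s9=1 s5=1 s1=1 s0=1 s4=0 s3=1 s8=0
t2.Δ4 s2=1 s6=1 clk=1 s9=1 s5=1 s1=1 s0=1 s4=0 s3=0 s8=0
t2.Δ5 s2=0 s6=1 clk=1 s9=1 s5=1 s1=1 s0=1 s4=0 s3=0 s8=0
t2.Δ6 s2=0 s6=1 clk=1 s9=1 s5=1 s1=1 s0=1 s4=1 s3=0 s8=0
t3.Δ0 s2=0 s6=1 clk=1 s9=1 s5=1 s1=1 s0=1 s4=1 s3=0 s8=0
t3.Δ1 s2=0 s6=1 clk=0 s9=1 s5=1 s1=1 s0=1 s4=1 s3=0 s8=0
t4.Δ0 s2=0 s6=1 clk=0 s9=1 s5=1 s1=1 s0=1 s4=1 s3=0 s8=0
t4.Δ1 s2=0 s6=1 clk=1 s9=1 s5=1 s1=1 s0=1 s4=1 s3=0 s8=0
t4.Δ2 s2=0 s6=1 clk=1 s9=1 s5=1 s1=0 s0=1 s4=1 s3=0 s8=0
t4.Δ3 s2=0 s6=1 clk=1 s9=0 s5=1 s1=0 s0=1 s4=1 s3=0 s8=0
t4.Δ4 s2=0 s6=1 clk=1 s9=0 s5=1 s1=0 s0=1 s4=1 s3=1 s8=0
t4.Δ5 s2=1 s6=1 clk=1 s9=0 s5=1 s1=0 s0=1 s4=1 s3=1 s8=0
t4.Δ6 s2=1 s6=1 clk=1 s9=0 s5=1 s1=0 s0=1 s4=0 s3=1 s8=0
t5.Δ0 s2=1 s6=1 clk=1 s9=0 s5=1 s1=0 s0=1 s4=0 s3=1 s8=0
t5.Δ1 s2=1 s6=1 clk=0 s9=0 s5=1 s1=0 s0=1 s4=0 s3=1 s8=0
t6.Δ0 s2=1 s6=1 clk=0 s9=0 s5=1 s1=0 s0=1 s4=0 s3=1 s8=0
t6.Δ1 s2=1 s6=1 clk=1 s9=0 s5=1 s1=0 s0=1 s4=0 s3=1 s8=0
t6.Δ2 s2=1 s6=1 clk=1 s9=0 s5=1 s1=1 s0=1 s4=0 s3=1 s8=0
t6.Δ3 s2=1 s6=1 clk=1 s9=1 s5=1 s1=1 s0=1 s4=0 s3=1 s8=0
t6.Δ4 s2=1 s6=1 clk=1 s9=1 s5=1 s1=1 s0=1 s4=0 s3=0 s8=0
t6.Δ5 s2=0 s6=1 clk=1 s9=1 s5=1 s1=1 s0=1 s4=0 s3=0 s8=0
t6.Δ6 s2=0 s6=1 clk=1 s9=1 s5=1 s1=1 s0=1 s4=1 s3=0 s8=0
t7.Δ0 s2=0 s6=1 clk=1 s9=1 s5=1 s1=1 s0=1 s4=1 s3=0 s8=0
t7.Δ1 s2=0 s6=1 clk=0 s9=1 s5=1 s1=1 s0=1 s4=1 s3=0 s8=0
t8.Δ0 s2=0 s6=1 clk=0 s9=1 s5=1 s1=1 s0=1 s4=1 s3=0 s8=0
t8.Δ1 s2=0 s6=1 clk=1 s9=1 s5=1 s1=1 s0=1 s4=1 s3=0 s8=0
t8.Δ2 s2=0 s6=1 clk=1 s9=1 s5=1 s1=0 s0=1 s4=1 s3=0 s8=0
t8.Δ3 s2=0 s6=1 clk=1 s9=0 s5=1 s1=0 s0=1 s4=1 s3=0 s8=0
t8.Δ4 s2=0 s6=1 clk=1 s9=0 s5=1 s1=0 s0=1 s4=1 s3=1 s8=0
t8.Δ5 s2=1 s6=1 clk=1 s9=0 s5=1 s1=0 s0=1 s4=1 s3=1 s8=0
t8.Δ6 s2=1 s6=1 clk=1 s9=0 s5=1 s1=0 s0=1 s4=0 s3=1 s8=0
t9.Δ0 s2=1 s6=1 clk=1 s9=0 s5=1 s1=0 s0=1 s4=0 s3=1 s8=0
t9.Δ1 s2=1 s6=1 clk=0 s9=0 s5=1 s1=0 s0=1 s4=0 s3=1 s8=0
t10.Δ0 s2=1 s6=1 clk=0 s9=0 s5=1 s1=0 s0=1 s4=0 s3=1 s8=0
t10.Δ1 s2=1 s6=1 clk=1 s9=0 s5=1 s1=0 s0=1 s4=0 s3=1 s8=0
t10.Δ2 s2=1 s6=1 clk=1 s9=0 s5=1 s1=1 s0=1 s4=0 s3=1 s8=0
t10.Δ3 s2=1 s6=1 clk=1 s9=1 s5=1 s1=1 s0=1 s4=0 s3=1 s8=0
t10.Δ4 s2=1 s6=1 clk=1 s9=1 s5=1 s1=1 s0=1 s4=0 s3=0 s8=0
t10.Δ5 s2=0 s6=1 clk=1 s9=1 s5=1 s1=1 s0=1 s4=0 s3=0 s8=0
t10.Δ6 s2=0 s6=1 clk=1 s9=1 s5=1 s1=1 s0=1 s4=1 s3=0 s8=0
t11.Δ0 s2=0 s6=1 clk=1 s9=1 s5=1 s1=1 s0=1 s4=1 s3=0 s8=0
t11.Δ1 s2=0 s6=1 clk=0 s9=1 s5=1 s1=1 s0=1 s4=1 s3=0 s8=0
t12.Δ0 s2=0 s6=1 clk=0 s9=1 s5=1 s1=1 s0=1 s4=1 s3=0 s8=0
t12.Δ1 s2=0 s6=1 clk=1 s9=1 s5=1 s1=1 s0=1 s4=1 s3=0 s8=0
t12.Δ2 s2=0 s6=1 clk=1 s9=1 s5=1 s1=0 s0=1 s4=1 s3=0 s8=0
t12.Δ3 s2=0 s6=1 clk=1 s9=0 s5=1 s1=0 s0=1 s4=1 s3=0 s8=0
t12.Δ4 s2=0 s6=1 clk=1 s9=0 s5=1 s1=0 s0=1 s4=1 s3=1 s8=0
t12.Δ5 s2=1 s6=1 clk=1 s9=0 s5=1 s1=0 s0=1 s4=1 s3=1 s8=0
t12.Δ6 s2=1 s6=1 clk=1 s9=0 s5=1 s1=0 s0=1 s4=0 s3=1 s8=0
t13.Δ0 s2=1 s6=1 clk=1 s9=0 s5=1 s1=0 s0=1 s4=0 s3=1 s8=0
t13.Δ1 s2=1 s6=1 clk=0 s9=0 s5=1 s1=0 s0=1 s4=0 s3=1 s8=0
t14.Δ0 s2=1 s6=1 clk=0 s9=0 s5=1 s1=0 s0=1 s4=0 s3=1 s8=0
t14.Δ1 s2=1 s6=1 clk=1 s9=0 s5=1 s1=0 s0=1 s4=0 s3=1 s8=0
t14.Δ2 s2=1 s6=1 clk=1 s9=0 s5=1 s1=1 s0=1 s4=0 s3=1 s8=0
t14.Δ3 s2=1 s6=1 clk=1 s9=1 s5=1 s1=1 s0=1 s4=0 s3=1 s8=0
t14.Δ4 s2=1 s6=1 clk=1 s9=1 s5=1 s1=1 s0=1 s4=0 s3=0 s8=0
t14.Δ5 s2=0 s6=1 clk=1 s9=1 s5=1 s1=1 s0=1 s4=0 s3=0 s8=0
t14.Δ6 s2=0 s6=1 clk=1 s9=1 s5=1 s1=1 s0=1 s4=1 s3=0 s8=0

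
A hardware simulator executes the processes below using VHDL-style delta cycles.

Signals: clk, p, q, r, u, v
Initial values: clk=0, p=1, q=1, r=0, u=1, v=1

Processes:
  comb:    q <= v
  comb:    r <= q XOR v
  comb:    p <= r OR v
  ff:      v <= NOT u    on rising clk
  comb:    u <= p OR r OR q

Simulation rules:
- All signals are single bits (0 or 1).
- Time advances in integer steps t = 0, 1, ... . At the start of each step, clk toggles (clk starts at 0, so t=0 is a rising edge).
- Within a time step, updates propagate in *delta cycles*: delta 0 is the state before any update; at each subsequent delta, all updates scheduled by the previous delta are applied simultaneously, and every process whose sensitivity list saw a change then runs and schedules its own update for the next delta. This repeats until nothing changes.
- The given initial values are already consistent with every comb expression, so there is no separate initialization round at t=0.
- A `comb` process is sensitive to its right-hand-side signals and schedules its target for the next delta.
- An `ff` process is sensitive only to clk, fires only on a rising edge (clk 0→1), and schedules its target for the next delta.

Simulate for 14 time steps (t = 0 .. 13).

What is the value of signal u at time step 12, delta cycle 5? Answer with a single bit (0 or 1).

t0.Δ0 u=1 v=1 r=0 p=1 q=1 clk=0
t0.Δ1 u=1 v=1 r=0 p=1 q=1 clk=1
t0.Δ2 u=1 v=0 r=0 p=1 q=1 clk=1
t0.Δ3 u=1 v=0 r=1 p=0 q=0 clk=1
t0.Δ4 u=1 v=0 r=0 p=1 q=0 clk=1
t0.Δ5 u=1 v=0 r=0 p=0 q=0 clk=1
t0.Δ6 u=0 v=0 r=0 p=0 q=0 clk=1
t1.Δ0 u=0 v=0 r=0 p=0 q=0 clk=1
t1.Δ1 u=0 v=0 r=0 p=0 q=0 clk=0
t2.Δ0 u=0 v=0 r=0 p=0 q=0 clk=0
t2.Δ1 u=0 v=0 r=0 p=0 q=0 clk=1
t2.Δ2 u=0 v=1 r=0 p=0 q=0 clk=1
t2.Δ3 u=0 v=1 r=1 p=1 q=1 clk=1
t2.Δ4 u=1 v=1 r=0 p=1 q=1 clk=1
t3.Δ0 u=1 v=1 r=0 p=1 q=1 clk=1
t3.Δ1 u=1 v=1 r=0 p=1 q=1 clk=0
t4.Δ0 u=1 v=1 r=0 p=1 q=1 clk=0
t4.Δ1 u=1 v=1 r=0 p=1 q=1 clk=1
t4.Δ2 u=1 v=0 r=0 p=1 q=1 clk=1
t4.Δ3 u=1 v=0 r=1 p=0 q=0 clk=1
t4.Δ4 u=1 v=0 r=0 p=1 q=0 clk=1
t4.Δ5 u=1 v=0 r=0 p=0 q=0 clk=1
t4.Δ6 u=0 v=0 r=0 p=0 q=0 clk=1
t5.Δ0 u=0 v=0 r=0 p=0 q=0 clk=1
t5.Δ1 u=0 v=0 r=0 p=0 q=0 clk=0
t6.Δ0 u=0 v=0 r=0 p=0 q=0 clk=0
t6.Δ1 u=0 v=0 r=0 p=0 q=0 clk=1
t6.Δ2 u=0 v=1 r=0 p=0 q=0 clk=1
t6.Δ3 u=0 v=1 r=1 p=1 q=1 clk=1
t6.Δ4 u=1 v=1 r=0 p=1 q=1 clk=1
t7.Δ0 u=1 v=1 r=0 p=1 q=1 clk=1
t7.Δ1 u=1 v=1 r=0 p=1 q=1 clk=0
t8.Δ0 u=1 v=1 r=0 p=1 q=1 clk=0
t8.Δ1 u=1 v=1 r=0 p=1 q=1 clk=1
t8.Δ2 u=1 v=0 r=0 p=1 q=1 clk=1
t8.Δ3 u=1 v=0 r=1 p=0 q=0 clk=1
t8.Δ4 u=1 v=0 r=0 p=1 q=0 clk=1
t8.Δ5 u=1 v=0 r=0 p=0 q=0 clk=1
t8.Δ6 u=0 v=0 r=0 p=0 q=0 clk=1
t9.Δ0 u=0 v=0 r=0 p=0 q=0 clk=1
t9.Δ1 u=0 v=0 r=0 p=0 q=0 clk=0
t10.Δ0 u=0 v=0 r=0 p=0 q=0 clk=0
t10.Δ1 u=0 v=0 r=0 p=0 q=0 clk=1
t10.Δ2 u=0 v=1 r=0 p=0 q=0 clk=1
t10.Δ3 u=0 v=1 r=1 p=1 q=1 clk=1
t10.Δ4 u=1 v=1 r=0 p=1 q=1 clk=1
t11.Δ0 u=1 v=1 r=0 p=1 q=1 clk=1
t11.Δ1 u=1 v=1 r=0 p=1 q=1 clk=0
t12.Δ0 u=1 v=1 r=0 p=1 q=1 clk=0
t12.Δ1 u=1 v=1 r=0 p=1 q=1 clk=1
t12.Δ2 u=1 v=0 r=0 p=1 q=1 clk=1
t12.Δ3 u=1 v=0 r=1 p=0 q=0 clk=1
t12.Δ4 u=1 v=0 r=0 p=1 q=0 clk=1
t12.Δ5 u=1 v=0 r=0 p=0 q=0 clk=1
t12.Δ6 u=0 v=0 r=0 p=0 q=0 clk=1
t13.Δ0 u=0 v=0 r=0 p=0 q=0 clk=1
t13.Δ1 u=0 v=0 r=0 p=0 q=0 clk=0

1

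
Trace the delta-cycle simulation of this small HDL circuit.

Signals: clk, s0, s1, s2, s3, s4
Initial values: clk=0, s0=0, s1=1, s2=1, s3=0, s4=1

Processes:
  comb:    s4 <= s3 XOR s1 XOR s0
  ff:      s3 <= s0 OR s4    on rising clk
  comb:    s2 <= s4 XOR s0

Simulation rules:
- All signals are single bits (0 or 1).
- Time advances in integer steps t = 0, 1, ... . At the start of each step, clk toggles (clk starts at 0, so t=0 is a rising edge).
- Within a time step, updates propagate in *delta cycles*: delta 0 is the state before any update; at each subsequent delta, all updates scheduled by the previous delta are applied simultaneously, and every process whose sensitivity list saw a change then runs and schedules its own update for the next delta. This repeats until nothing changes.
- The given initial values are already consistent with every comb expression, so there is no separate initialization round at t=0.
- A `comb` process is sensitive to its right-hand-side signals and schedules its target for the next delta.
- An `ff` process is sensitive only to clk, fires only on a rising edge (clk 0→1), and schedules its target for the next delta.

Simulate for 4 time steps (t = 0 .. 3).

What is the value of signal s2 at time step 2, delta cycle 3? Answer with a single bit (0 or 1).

[bits: s3,s4,s1,s0,clk,s2]
t=0: Δ0=011001 Δ1=011011 Δ2=111011 Δ3=101011 Δ4=101010 | 4Δ
t=1: Δ0=101010 Δ1=101000 | 1Δ
t=2: Δ0=101000 Δ1=101010 Δ2=001010 Δ3=011010 Δ4=011011 | 4Δ
t=3: Δ0=011011 Δ1=011001 | 1Δ

0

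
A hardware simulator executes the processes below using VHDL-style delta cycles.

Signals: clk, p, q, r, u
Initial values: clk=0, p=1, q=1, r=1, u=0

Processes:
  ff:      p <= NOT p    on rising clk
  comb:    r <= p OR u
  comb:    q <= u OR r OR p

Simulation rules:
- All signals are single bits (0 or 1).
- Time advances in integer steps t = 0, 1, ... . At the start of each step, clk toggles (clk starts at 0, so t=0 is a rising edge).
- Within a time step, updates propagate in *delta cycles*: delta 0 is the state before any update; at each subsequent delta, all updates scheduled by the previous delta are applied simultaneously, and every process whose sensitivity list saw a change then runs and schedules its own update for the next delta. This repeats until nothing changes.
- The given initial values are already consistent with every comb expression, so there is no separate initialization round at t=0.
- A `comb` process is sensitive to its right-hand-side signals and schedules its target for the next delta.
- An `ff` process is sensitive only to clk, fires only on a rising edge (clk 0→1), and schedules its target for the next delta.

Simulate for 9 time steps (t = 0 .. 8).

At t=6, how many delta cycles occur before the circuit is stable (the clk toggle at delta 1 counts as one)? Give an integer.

3

[bits: q,u,p,clk,r]
t=0: Δ0=10101 Δ1=10111 Δ2=10011 Δ3=10010 Δ4=00010 | 4Δ
t=1: Δ0=00010 Δ1=00000 | 1Δ
t=2: Δ0=00000 Δ1=00010 Δ2=00110 Δ3=10111 | 3Δ
t=3: Δ0=10111 Δ1=10101 | 1Δ
t=4: Δ0=10101 Δ1=10111 Δ2=10011 Δ3=10010 Δ4=00010 | 4Δ
t=5: Δ0=00010 Δ1=00000 | 1Δ
t=6: Δ0=00000 Δ1=00010 Δ2=00110 Δ3=10111 | 3Δ
t=7: Δ0=10111 Δ1=10101 | 1Δ
t=8: Δ0=10101 Δ1=10111 Δ2=10011 Δ3=10010 Δ4=00010 | 4Δ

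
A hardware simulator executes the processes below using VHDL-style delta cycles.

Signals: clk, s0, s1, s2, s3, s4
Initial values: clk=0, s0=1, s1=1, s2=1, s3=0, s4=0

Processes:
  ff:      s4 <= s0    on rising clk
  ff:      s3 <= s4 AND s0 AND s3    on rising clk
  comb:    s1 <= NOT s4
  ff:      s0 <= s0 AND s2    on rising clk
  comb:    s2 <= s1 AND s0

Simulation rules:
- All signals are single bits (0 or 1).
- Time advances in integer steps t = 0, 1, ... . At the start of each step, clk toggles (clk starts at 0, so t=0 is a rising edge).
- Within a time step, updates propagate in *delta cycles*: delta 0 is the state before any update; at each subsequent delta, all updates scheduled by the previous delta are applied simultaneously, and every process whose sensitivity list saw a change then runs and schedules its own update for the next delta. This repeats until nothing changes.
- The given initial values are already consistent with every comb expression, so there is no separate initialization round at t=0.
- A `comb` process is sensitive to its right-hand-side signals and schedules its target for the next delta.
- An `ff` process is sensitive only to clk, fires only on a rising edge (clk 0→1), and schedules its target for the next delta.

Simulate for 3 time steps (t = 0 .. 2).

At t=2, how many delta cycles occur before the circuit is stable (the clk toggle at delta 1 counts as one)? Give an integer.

2

t=0 Δ0: s2=1 s1=1 clk=0 s0=1 s3=0 s4=0
  Δ1: clk:0→1
  Δ2: s4:0→1
  Δ3: s1:1→0
  Δ4: s2:1→0
  (4Δ to stable)
t=1 Δ0: s2=0 s1=0 clk=1 s0=1 s3=0 s4=1
  Δ1: clk:1→0
  (1Δ to stable)
t=2 Δ0: s2=0 s1=0 clk=0 s0=1 s3=0 s4=1
  Δ1: clk:0→1
  Δ2: s0:1→0
  (2Δ to stable)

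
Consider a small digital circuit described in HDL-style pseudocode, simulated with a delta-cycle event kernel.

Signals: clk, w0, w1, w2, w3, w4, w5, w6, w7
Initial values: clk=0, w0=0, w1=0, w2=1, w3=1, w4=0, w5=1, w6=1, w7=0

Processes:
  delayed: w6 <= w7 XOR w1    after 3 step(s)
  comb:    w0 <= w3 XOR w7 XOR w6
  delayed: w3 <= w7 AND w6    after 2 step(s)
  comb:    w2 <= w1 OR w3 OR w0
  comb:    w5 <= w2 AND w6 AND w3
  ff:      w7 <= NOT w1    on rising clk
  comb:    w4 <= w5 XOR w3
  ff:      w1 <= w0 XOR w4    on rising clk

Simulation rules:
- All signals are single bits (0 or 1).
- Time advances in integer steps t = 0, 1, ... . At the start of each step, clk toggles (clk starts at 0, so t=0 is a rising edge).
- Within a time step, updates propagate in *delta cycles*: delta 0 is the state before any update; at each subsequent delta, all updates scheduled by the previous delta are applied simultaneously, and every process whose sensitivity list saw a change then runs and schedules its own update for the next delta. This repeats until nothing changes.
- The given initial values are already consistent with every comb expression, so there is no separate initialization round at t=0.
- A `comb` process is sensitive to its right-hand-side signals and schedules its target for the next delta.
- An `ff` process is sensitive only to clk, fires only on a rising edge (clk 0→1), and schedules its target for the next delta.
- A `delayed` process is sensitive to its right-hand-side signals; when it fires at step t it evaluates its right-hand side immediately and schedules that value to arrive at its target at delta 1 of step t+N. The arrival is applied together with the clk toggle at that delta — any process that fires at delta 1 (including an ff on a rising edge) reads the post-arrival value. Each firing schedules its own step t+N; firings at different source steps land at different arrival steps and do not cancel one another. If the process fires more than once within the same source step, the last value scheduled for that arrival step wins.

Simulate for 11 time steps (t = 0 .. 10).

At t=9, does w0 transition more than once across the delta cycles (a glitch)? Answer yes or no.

t0.Δ0 w1=0 w0=0 w7=0 w2=1 clk=0 w4=0 w6=1 w5=1 w3=1
t0.Δ1 w1=0 w0=0 w7=0 w2=1 clk=1 w4=0 w6=1 w5=1 w3=1
t0.Δ2 w1=0 w0=0 w7=1 w2=1 clk=1 w4=0 w6=1 w5=1 w3=1
t0.Δ3 w1=0 w0=1 w7=1 w2=1 clk=1 w4=0 w6=1 w5=1 w3=1
t1.Δ0 w1=0 w0=1 w7=1 w2=1 clk=1 w4=0 w6=1 w5=1 w3=1
t1.Δ1 w1=0 w0=1 w7=1 w2=1 clk=0 w4=0 w6=1 w5=1 w3=1
t2.Δ0 w1=0 w0=1 w7=1 w2=1 clk=0 w4=0 w6=1 w5=1 w3=1
t2.Δ1 w1=0 w0=1 w7=1 w2=1 clk=1 w4=0 w6=1 w5=1 w3=1
t2.Δ2 w1=1 w0=1 w7=1 w2=1 clk=1 w4=0 w6=1 w5=1 w3=1
t3.Δ0 w1=1 w0=1 w7=1 w2=1 clk=1 w4=0 w6=1 w5=1 w3=1
t3.Δ1 w1=1 w0=1 w7=1 w2=1 clk=0 w4=0 w6=1 w5=1 w3=1
t4.Δ0 w1=1 w0=1 w7=1 w2=1 clk=0 w4=0 w6=1 w5=1 w3=1
t4.Δ1 w1=1 w0=1 w7=1 w2=1 clk=1 w4=0 w6=1 w5=1 w3=1
t4.Δ2 w1=1 w0=1 w7=0 w2=1 clk=1 w4=0 w6=1 w5=1 w3=1
t4.Δ3 w1=1 w0=0 w7=0 w2=1 clk=1 w4=0 w6=1 w5=1 w3=1
t5.Δ0 w1=1 w0=0 w7=0 w2=1 clk=1 w4=0 w6=1 w5=1 w3=1
t5.Δ1 w1=1 w0=0 w7=0 w2=1 clk=0 w4=0 w6=0 w5=1 w3=1
t5.Δ2 w1=1 w0=1 w7=0 w2=1 clk=0 w4=0 w6=0 w5=0 w3=1
t5.Δ3 w1=1 w0=1 w7=0 w2=1 clk=0 w4=1 w6=0 w5=0 w3=1
t6.Δ0 w1=1 w0=1 w7=0 w2=1 clk=0 w4=1 w6=0 w5=0 w3=1
t6.Δ1 w1=1 w0=1 w7=0 w2=1 clk=1 w4=1 w6=0 w5=0 w3=0
t6.Δ2 w1=0 w0=0 w7=0 w2=1 clk=1 w4=0 w6=0 w5=0 w3=0
t6.Δ3 w1=0 w0=0 w7=0 w2=0 clk=1 w4=0 w6=0 w5=0 w3=0
t7.Δ0 w1=0 w0=0 w7=0 w2=0 clk=1 w4=0 w6=0 w5=0 w3=0
t7.Δ1 w1=0 w0=0 w7=0 w2=0 clk=0 w4=0 w6=1 w5=0 w3=0
t7.Δ2 w1=0 w0=1 w7=0 w2=0 clk=0 w4=0 w6=1 w5=0 w3=0
t7.Δ3 w1=0 w0=1 w7=0 w2=1 clk=0 w4=0 w6=1 w5=0 w3=0
t8.Δ0 w1=0 w0=1 w7=0 w2=1 clk=0 w4=0 w6=1 w5=0 w3=0
t8.Δ1 w1=0 w0=1 w7=0 w2=1 clk=1 w4=0 w6=1 w5=0 w3=0
t8.Δ2 w1=1 w0=1 w7=1 w2=1 clk=1 w4=0 w6=1 w5=0 w3=0
t8.Δ3 w1=1 w0=0 w7=1 w2=1 clk=1 w4=0 w6=1 w5=0 w3=0
t9.Δ0 w1=1 w0=0 w7=1 w2=1 clk=1 w4=0 w6=1 w5=0 w3=0
t9.Δ1 w1=1 w0=0 w7=1 w2=1 clk=0 w4=0 w6=0 w5=0 w3=0
t9.Δ2 w1=1 w0=1 w7=1 w2=1 clk=0 w4=0 w6=0 w5=0 w3=0
t10.Δ0 w1=1 w0=1 w7=1 w2=1 clk=0 w4=0 w6=0 w5=0 w3=0
t10.Δ1 w1=1 w0=1 w7=1 w2=1 clk=1 w4=0 w6=0 w5=0 w3=1
t10.Δ2 w1=1 w0=0 w7=0 w2=1 clk=1 w4=1 w6=0 w5=0 w3=1
t10.Δ3 w1=1 w0=1 w7=0 w2=1 clk=1 w4=1 w6=0 w5=0 w3=1

no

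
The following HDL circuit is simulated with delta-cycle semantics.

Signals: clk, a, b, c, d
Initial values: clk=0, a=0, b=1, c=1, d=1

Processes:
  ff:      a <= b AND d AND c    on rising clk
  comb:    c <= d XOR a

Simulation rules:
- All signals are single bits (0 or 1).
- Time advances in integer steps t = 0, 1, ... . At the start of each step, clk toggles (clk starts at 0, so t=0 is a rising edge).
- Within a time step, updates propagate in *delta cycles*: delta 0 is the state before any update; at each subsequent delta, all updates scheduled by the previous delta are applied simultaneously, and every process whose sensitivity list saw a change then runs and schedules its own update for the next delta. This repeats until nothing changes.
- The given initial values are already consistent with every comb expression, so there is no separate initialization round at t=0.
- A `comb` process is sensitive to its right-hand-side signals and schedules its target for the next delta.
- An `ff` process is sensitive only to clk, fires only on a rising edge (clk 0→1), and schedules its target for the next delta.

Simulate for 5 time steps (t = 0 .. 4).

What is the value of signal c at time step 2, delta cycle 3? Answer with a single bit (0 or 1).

[bits: d,clk,c,a,b]
t=0: Δ0=10101 Δ1=11101 Δ2=11111 Δ3=11011 | 3Δ
t=1: Δ0=11011 Δ1=10011 | 1Δ
t=2: Δ0=10011 Δ1=11011 Δ2=11001 Δ3=11101 | 3Δ
t=3: Δ0=11101 Δ1=10101 | 1Δ
t=4: Δ0=10101 Δ1=11101 Δ2=11111 Δ3=11011 | 3Δ

1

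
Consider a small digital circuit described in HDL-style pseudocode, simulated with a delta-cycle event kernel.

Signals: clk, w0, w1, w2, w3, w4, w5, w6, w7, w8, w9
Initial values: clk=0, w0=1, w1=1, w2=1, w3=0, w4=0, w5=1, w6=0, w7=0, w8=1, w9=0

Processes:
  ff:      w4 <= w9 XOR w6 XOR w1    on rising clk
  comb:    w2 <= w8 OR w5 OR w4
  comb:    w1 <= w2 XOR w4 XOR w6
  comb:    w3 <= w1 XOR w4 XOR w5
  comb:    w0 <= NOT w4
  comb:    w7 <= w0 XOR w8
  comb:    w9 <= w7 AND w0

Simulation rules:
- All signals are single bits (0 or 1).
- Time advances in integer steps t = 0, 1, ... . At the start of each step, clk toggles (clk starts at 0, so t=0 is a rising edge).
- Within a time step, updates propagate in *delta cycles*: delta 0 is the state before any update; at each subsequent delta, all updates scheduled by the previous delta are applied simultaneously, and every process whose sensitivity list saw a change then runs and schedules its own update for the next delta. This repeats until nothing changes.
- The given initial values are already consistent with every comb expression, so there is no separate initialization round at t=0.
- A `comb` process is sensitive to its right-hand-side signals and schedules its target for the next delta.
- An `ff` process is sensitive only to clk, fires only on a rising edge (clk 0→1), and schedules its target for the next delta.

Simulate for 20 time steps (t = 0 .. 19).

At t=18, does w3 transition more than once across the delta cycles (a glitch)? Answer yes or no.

t0.Δ0 w4=0 w7=0 clk=0 w0=1 w8=1 w2=1 w3=0 w9=0 w1=1 w6=0 w5=1
t0.Δ1 w4=0 w7=0 clk=1 w0=1 w8=1 w2=1 w3=0 w9=0 w1=1 w6=0 w5=1
t0.Δ2 w4=1 w7=0 clk=1 w0=1 w8=1 w2=1 w3=0 w9=0 w1=1 w6=0 w5=1
t0.Δ3 w4=1 w7=0 clk=1 w0=0 w8=1 w2=1 w3=1 w9=0 w1=0 w6=0 w5=1
t0.Δ4 w4=1 w7=1 clk=1 w0=0 w8=1 w2=1 w3=0 w9=0 w1=0 w6=0 w5=1
t1.Δ0 w4=1 w7=1 clk=1 w0=0 w8=1 w2=1 w3=0 w9=0 w1=0 w6=0 w5=1
t1.Δ1 w4=1 w7=1 clk=0 w0=0 w8=1 w2=1 w3=0 w9=0 w1=0 w6=0 w5=1
t2.Δ0 w4=1 w7=1 clk=0 w0=0 w8=1 w2=1 w3=0 w9=0 w1=0 w6=0 w5=1
t2.Δ1 w4=1 w7=1 clk=1 w0=0 w8=1 w2=1 w3=0 w9=0 w1=0 w6=0 w5=1
t2.Δ2 w4=0 w7=1 clk=1 w0=0 w8=1 w2=1 w3=0 w9=0 w1=0 w6=0 w5=1
t2.Δ3 w4=0 w7=1 clk=1 w0=1 w8=1 w2=1 w3=1 w9=0 w1=1 w6=0 w5=1
t2.Δ4 w4=0 w7=0 clk=1 w0=1 w8=1 w2=1 w3=0 w9=1 w1=1 w6=0 w5=1
t2.Δ5 w4=0 w7=0 clk=1 w0=1 w8=1 w2=1 w3=0 w9=0 w1=1 w6=0 w5=1
t3.Δ0 w4=0 w7=0 clk=1 w0=1 w8=1 w2=1 w3=0 w9=0 w1=1 w6=0 w5=1
t3.Δ1 w4=0 w7=0 clk=0 w0=1 w8=1 w2=1 w3=0 w9=0 w1=1 w6=0 w5=1
t4.Δ0 w4=0 w7=0 clk=0 w0=1 w8=1 w2=1 w3=0 w9=0 w1=1 w6=0 w5=1
t4.Δ1 w4=0 w7=0 clk=1 w0=1 w8=1 w2=1 w3=0 w9=0 w1=1 w6=0 w5=1
t4.Δ2 w4=1 w7=0 clk=1 w0=1 w8=1 w2=1 w3=0 w9=0 w1=1 w6=0 w5=1
t4.Δ3 w4=1 w7=0 clk=1 w0=0 w8=1 w2=1 w3=1 w9=0 w1=0 w6=0 w5=1
t4.Δ4 w4=1 w7=1 clk=1 w0=0 w8=1 w2=1 w3=0 w9=0 w1=0 w6=0 w5=1
t5.Δ0 w4=1 w7=1 clk=1 w0=0 w8=1 w2=1 w3=0 w9=0 w1=0 w6=0 w5=1
t5.Δ1 w4=1 w7=1 clk=0 w0=0 w8=1 w2=1 w3=0 w9=0 w1=0 w6=0 w5=1
t6.Δ0 w4=1 w7=1 clk=0 w0=0 w8=1 w2=1 w3=0 w9=0 w1=0 w6=0 w5=1
t6.Δ1 w4=1 w7=1 clk=1 w0=0 w8=1 w2=1 w3=0 w9=0 w1=0 w6=0 w5=1
t6.Δ2 w4=0 w7=1 clk=1 w0=0 w8=1 w2=1 w3=0 w9=0 w1=0 w6=0 w5=1
t6.Δ3 w4=0 w7=1 clk=1 w0=1 w8=1 w2=1 w3=1 w9=0 w1=1 w6=0 w5=1
t6.Δ4 w4=0 w7=0 clk=1 w0=1 w8=1 w2=1 w3=0 w9=1 w1=1 w6=0 w5=1
t6.Δ5 w4=0 w7=0 clk=1 w0=1 w8=1 w2=1 w3=0 w9=0 w1=1 w6=0 w5=1
t7.Δ0 w4=0 w7=0 clk=1 w0=1 w8=1 w2=1 w3=0 w9=0 w1=1 w6=0 w5=1
t7.Δ1 w4=0 w7=0 clk=0 w0=1 w8=1 w2=1 w3=0 w9=0 w1=1 w6=0 w5=1
t8.Δ0 w4=0 w7=0 clk=0 w0=1 w8=1 w2=1 w3=0 w9=0 w1=1 w6=0 w5=1
t8.Δ1 w4=0 w7=0 clk=1 w0=1 w8=1 w2=1 w3=0 w9=0 w1=1 w6=0 w5=1
t8.Δ2 w4=1 w7=0 clk=1 w0=1 w8=1 w2=1 w3=0 w9=0 w1=1 w6=0 w5=1
t8.Δ3 w4=1 w7=0 clk=1 w0=0 w8=1 w2=1 w3=1 w9=0 w1=0 w6=0 w5=1
t8.Δ4 w4=1 w7=1 clk=1 w0=0 w8=1 w2=1 w3=0 w9=0 w1=0 w6=0 w5=1
t9.Δ0 w4=1 w7=1 clk=1 w0=0 w8=1 w2=1 w3=0 w9=0 w1=0 w6=0 w5=1
t9.Δ1 w4=1 w7=1 clk=0 w0=0 w8=1 w2=1 w3=0 w9=0 w1=0 w6=0 w5=1
t10.Δ0 w4=1 w7=1 clk=0 w0=0 w8=1 w2=1 w3=0 w9=0 w1=0 w6=0 w5=1
t10.Δ1 w4=1 w7=1 clk=1 w0=0 w8=1 w2=1 w3=0 w9=0 w1=0 w6=0 w5=1
t10.Δ2 w4=0 w7=1 clk=1 w0=0 w8=1 w2=1 w3=0 w9=0 w1=0 w6=0 w5=1
t10.Δ3 w4=0 w7=1 clk=1 w0=1 w8=1 w2=1 w3=1 w9=0 w1=1 w6=0 w5=1
t10.Δ4 w4=0 w7=0 clk=1 w0=1 w8=1 w2=1 w3=0 w9=1 w1=1 w6=0 w5=1
t10.Δ5 w4=0 w7=0 clk=1 w0=1 w8=1 w2=1 w3=0 w9=0 w1=1 w6=0 w5=1
t11.Δ0 w4=0 w7=0 clk=1 w0=1 w8=1 w2=1 w3=0 w9=0 w1=1 w6=0 w5=1
t11.Δ1 w4=0 w7=0 clk=0 w0=1 w8=1 w2=1 w3=0 w9=0 w1=1 w6=0 w5=1
t12.Δ0 w4=0 w7=0 clk=0 w0=1 w8=1 w2=1 w3=0 w9=0 w1=1 w6=0 w5=1
t12.Δ1 w4=0 w7=0 clk=1 w0=1 w8=1 w2=1 w3=0 w9=0 w1=1 w6=0 w5=1
t12.Δ2 w4=1 w7=0 clk=1 w0=1 w8=1 w2=1 w3=0 w9=0 w1=1 w6=0 w5=1
t12.Δ3 w4=1 w7=0 clk=1 w0=0 w8=1 w2=1 w3=1 w9=0 w1=0 w6=0 w5=1
t12.Δ4 w4=1 w7=1 clk=1 w0=0 w8=1 w2=1 w3=0 w9=0 w1=0 w6=0 w5=1
t13.Δ0 w4=1 w7=1 clk=1 w0=0 w8=1 w2=1 w3=0 w9=0 w1=0 w6=0 w5=1
t13.Δ1 w4=1 w7=1 clk=0 w0=0 w8=1 w2=1 w3=0 w9=0 w1=0 w6=0 w5=1
t14.Δ0 w4=1 w7=1 clk=0 w0=0 w8=1 w2=1 w3=0 w9=0 w1=0 w6=0 w5=1
t14.Δ1 w4=1 w7=1 clk=1 w0=0 w8=1 w2=1 w3=0 w9=0 w1=0 w6=0 w5=1
t14.Δ2 w4=0 w7=1 clk=1 w0=0 w8=1 w2=1 w3=0 w9=0 w1=0 w6=0 w5=1
t14.Δ3 w4=0 w7=1 clk=1 w0=1 w8=1 w2=1 w3=1 w9=0 w1=1 w6=0 w5=1
t14.Δ4 w4=0 w7=0 clk=1 w0=1 w8=1 w2=1 w3=0 w9=1 w1=1 w6=0 w5=1
t14.Δ5 w4=0 w7=0 clk=1 w0=1 w8=1 w2=1 w3=0 w9=0 w1=1 w6=0 w5=1
t15.Δ0 w4=0 w7=0 clk=1 w0=1 w8=1 w2=1 w3=0 w9=0 w1=1 w6=0 w5=1
t15.Δ1 w4=0 w7=0 clk=0 w0=1 w8=1 w2=1 w3=0 w9=0 w1=1 w6=0 w5=1
t16.Δ0 w4=0 w7=0 clk=0 w0=1 w8=1 w2=1 w3=0 w9=0 w1=1 w6=0 w5=1
t16.Δ1 w4=0 w7=0 clk=1 w0=1 w8=1 w2=1 w3=0 w9=0 w1=1 w6=0 w5=1
t16.Δ2 w4=1 w7=0 clk=1 w0=1 w8=1 w2=1 w3=0 w9=0 w1=1 w6=0 w5=1
t16.Δ3 w4=1 w7=0 clk=1 w0=0 w8=1 w2=1 w3=1 w9=0 w1=0 w6=0 w5=1
t16.Δ4 w4=1 w7=1 clk=1 w0=0 w8=1 w2=1 w3=0 w9=0 w1=0 w6=0 w5=1
t17.Δ0 w4=1 w7=1 clk=1 w0=0 w8=1 w2=1 w3=0 w9=0 w1=0 w6=0 w5=1
t17.Δ1 w4=1 w7=1 clk=0 w0=0 w8=1 w2=1 w3=0 w9=0 w1=0 w6=0 w5=1
t18.Δ0 w4=1 w7=1 clk=0 w0=0 w8=1 w2=1 w3=0 w9=0 w1=0 w6=0 w5=1
t18.Δ1 w4=1 w7=1 clk=1 w0=0 w8=1 w2=1 w3=0 w9=0 w1=0 w6=0 w5=1
t18.Δ2 w4=0 w7=1 clk=1 w0=0 w8=1 w2=1 w3=0 w9=0 w1=0 w6=0 w5=1
t18.Δ3 w4=0 w7=1 clk=1 w0=1 w8=1 w2=1 w3=1 w9=0 w1=1 w6=0 w5=1
t18.Δ4 w4=0 w7=0 clk=1 w0=1 w8=1 w2=1 w3=0 w9=1 w1=1 w6=0 w5=1
t18.Δ5 w4=0 w7=0 clk=1 w0=1 w8=1 w2=1 w3=0 w9=0 w1=1 w6=0 w5=1
t19.Δ0 w4=0 w7=0 clk=1 w0=1 w8=1 w2=1 w3=0 w9=0 w1=1 w6=0 w5=1
t19.Δ1 w4=0 w7=0 clk=0 w0=1 w8=1 w2=1 w3=0 w9=0 w1=1 w6=0 w5=1

yes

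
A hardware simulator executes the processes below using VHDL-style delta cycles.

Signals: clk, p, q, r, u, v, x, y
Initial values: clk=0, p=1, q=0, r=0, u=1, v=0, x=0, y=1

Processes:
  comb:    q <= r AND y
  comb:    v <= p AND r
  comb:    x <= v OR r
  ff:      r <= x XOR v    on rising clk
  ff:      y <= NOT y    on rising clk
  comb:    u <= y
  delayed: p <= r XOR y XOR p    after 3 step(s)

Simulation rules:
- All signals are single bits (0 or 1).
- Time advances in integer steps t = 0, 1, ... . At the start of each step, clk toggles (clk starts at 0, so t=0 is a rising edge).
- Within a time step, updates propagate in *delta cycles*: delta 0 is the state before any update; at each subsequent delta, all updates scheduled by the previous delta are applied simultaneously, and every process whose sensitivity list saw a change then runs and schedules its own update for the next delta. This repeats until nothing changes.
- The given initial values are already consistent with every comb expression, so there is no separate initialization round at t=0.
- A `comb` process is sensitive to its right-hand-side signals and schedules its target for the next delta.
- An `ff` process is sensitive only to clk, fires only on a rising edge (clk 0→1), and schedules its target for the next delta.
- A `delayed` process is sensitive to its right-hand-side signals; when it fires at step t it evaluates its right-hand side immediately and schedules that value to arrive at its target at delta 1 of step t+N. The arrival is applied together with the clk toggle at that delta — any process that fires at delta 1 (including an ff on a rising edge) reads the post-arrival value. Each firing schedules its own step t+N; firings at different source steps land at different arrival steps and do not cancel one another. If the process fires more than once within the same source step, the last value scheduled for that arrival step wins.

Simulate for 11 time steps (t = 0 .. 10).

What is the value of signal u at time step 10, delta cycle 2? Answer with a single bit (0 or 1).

t=0 Δ0: p=1 y=1 r=0 v=0 u=1 x=0 q=0 clk=0
  Δ1: clk:0→1
  Δ2: y:1→0
  Δ3: u:1→0
  (3Δ to stable)
t=1 Δ0: p=1 y=0 r=0 v=0 u=0 x=0 q=0 clk=1
  Δ1: clk:1→0
  (1Δ to stable)
t=2 Δ0: p=1 y=0 r=0 v=0 u=0 x=0 q=0 clk=0
  Δ1: clk:0→1
  Δ2: y:0→1
  Δ3: u:0→1
  (3Δ to stable)
t=3 Δ0: p=1 y=1 r=0 v=0 u=1 x=0 q=0 clk=1
  Δ1: clk:1→0
  (1Δ to stable)
t=4 Δ0: p=1 y=1 r=0 v=0 u=1 x=0 q=0 clk=0
  Δ1: clk:0→1
  Δ2: y:1→0
  Δ3: u:1→0
  (3Δ to stable)
t=5 Δ0: p=1 y=0 r=0 v=0 u=0 x=0 q=0 clk=1
  Δ1: p:1→0, clk:1→0
  (1Δ to stable)
t=6 Δ0: p=0 y=0 r=0 v=0 u=0 x=0 q=0 clk=0
  Δ1: clk:0→1
  Δ2: y:0→1
  Δ3: u:0→1
  (3Δ to stable)
t=7 Δ0: p=0 y=1 r=0 v=0 u=1 x=0 q=0 clk=1
  Δ1: p:0→1, clk:1→0
  (1Δ to stable)
t=8 Δ0: p=1 y=1 r=0 v=0 u=1 x=0 q=0 clk=0
  Δ1: p:1→0, clk:0→1
  Δ2: y:1→0
  Δ3: u:1→0
  (3Δ to stable)
t=9 Δ0: p=0 y=0 r=0 v=0 u=0 x=0 q=0 clk=1
  Δ1: p:0→1, clk:1→0
  (1Δ to stable)
t=10 Δ0: p=1 y=0 r=0 v=0 u=0 x=0 q=0 clk=0
  Δ1: p:1→0, clk:0→1
  Δ2: y:0→1
  Δ3: u:0→1
  (3Δ to stable)

0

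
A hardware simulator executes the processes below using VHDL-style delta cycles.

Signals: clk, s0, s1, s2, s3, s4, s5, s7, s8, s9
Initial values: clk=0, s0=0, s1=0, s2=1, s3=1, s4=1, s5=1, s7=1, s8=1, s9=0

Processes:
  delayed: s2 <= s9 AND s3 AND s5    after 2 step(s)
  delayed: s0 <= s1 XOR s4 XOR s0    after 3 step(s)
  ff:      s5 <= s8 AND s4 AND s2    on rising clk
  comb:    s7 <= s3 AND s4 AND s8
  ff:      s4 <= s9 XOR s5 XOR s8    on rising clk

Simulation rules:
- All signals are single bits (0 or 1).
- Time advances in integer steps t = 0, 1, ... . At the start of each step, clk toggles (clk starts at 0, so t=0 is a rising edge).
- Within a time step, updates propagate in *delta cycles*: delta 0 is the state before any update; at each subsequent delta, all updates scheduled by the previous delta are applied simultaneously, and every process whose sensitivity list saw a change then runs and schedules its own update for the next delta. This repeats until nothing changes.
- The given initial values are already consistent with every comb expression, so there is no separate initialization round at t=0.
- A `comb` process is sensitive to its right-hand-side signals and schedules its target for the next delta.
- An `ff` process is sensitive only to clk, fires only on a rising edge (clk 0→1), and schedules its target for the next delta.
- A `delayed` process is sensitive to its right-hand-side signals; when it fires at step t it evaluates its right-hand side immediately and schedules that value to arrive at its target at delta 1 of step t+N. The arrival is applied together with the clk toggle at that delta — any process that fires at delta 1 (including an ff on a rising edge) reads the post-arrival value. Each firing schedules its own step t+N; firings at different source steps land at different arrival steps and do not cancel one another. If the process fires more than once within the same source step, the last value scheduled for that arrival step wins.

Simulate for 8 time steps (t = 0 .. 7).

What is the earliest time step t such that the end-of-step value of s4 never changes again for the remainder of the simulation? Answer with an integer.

t0.Δ0 s8=1 s3=1 s1=0 s9=0 s2=1 s4=1 s7=1 s5=1 clk=0 s0=0
t0.Δ1 s8=1 s3=1 s1=0 s9=0 s2=1 s4=1 s7=1 s5=1 clk=1 s0=0
t0.Δ2 s8=1 s3=1 s1=0 s9=0 s2=1 s4=0 s7=1 s5=1 clk=1 s0=0
t0.Δ3 s8=1 s3=1 s1=0 s9=0 s2=1 s4=0 s7=0 s5=1 clk=1 s0=0
t1.Δ0 s8=1 s3=1 s1=0 s9=0 s2=1 s4=0 s7=0 s5=1 clk=1 s0=0
t1.Δ1 s8=1 s3=1 s1=0 s9=0 s2=1 s4=0 s7=0 s5=1 clk=0 s0=0
t2.Δ0 s8=1 s3=1 s1=0 s9=0 s2=1 s4=0 s7=0 s5=1 clk=0 s0=0
t2.Δ1 s8=1 s3=1 s1=0 s9=0 s2=1 s4=0 s7=0 s5=1 clk=1 s0=0
t2.Δ2 s8=1 s3=1 s1=0 s9=0 s2=1 s4=0 s7=0 s5=0 clk=1 s0=0
t3.Δ0 s8=1 s3=1 s1=0 s9=0 s2=1 s4=0 s7=0 s5=0 clk=1 s0=0
t3.Δ1 s8=1 s3=1 s1=0 s9=0 s2=1 s4=0 s7=0 s5=0 clk=0 s0=0
t4.Δ0 s8=1 s3=1 s1=0 s9=0 s2=1 s4=0 s7=0 s5=0 clk=0 s0=0
t4.Δ1 s8=1 s3=1 s1=0 s9=0 s2=0 s4=0 s7=0 s5=0 clk=1 s0=0
t4.Δ2 s8=1 s3=1 s1=0 s9=0 s2=0 s4=1 s7=0 s5=0 clk=1 s0=0
t4.Δ3 s8=1 s3=1 s1=0 s9=0 s2=0 s4=1 s7=1 s5=0 clk=1 s0=0
t5.Δ0 s8=1 s3=1 s1=0 s9=0 s2=0 s4=1 s7=1 s5=0 clk=1 s0=0
t5.Δ1 s8=1 s3=1 s1=0 s9=0 s2=0 s4=1 s7=1 s5=0 clk=0 s0=0
t6.Δ0 s8=1 s3=1 s1=0 s9=0 s2=0 s4=1 s7=1 s5=0 clk=0 s0=0
t6.Δ1 s8=1 s3=1 s1=0 s9=0 s2=0 s4=1 s7=1 s5=0 clk=1 s0=0
t7.Δ0 s8=1 s3=1 s1=0 s9=0 s2=0 s4=1 s7=1 s5=0 clk=1 s0=0
t7.Δ1 s8=1 s3=1 s1=0 s9=0 s2=0 s4=1 s7=1 s5=0 clk=0 s0=1

4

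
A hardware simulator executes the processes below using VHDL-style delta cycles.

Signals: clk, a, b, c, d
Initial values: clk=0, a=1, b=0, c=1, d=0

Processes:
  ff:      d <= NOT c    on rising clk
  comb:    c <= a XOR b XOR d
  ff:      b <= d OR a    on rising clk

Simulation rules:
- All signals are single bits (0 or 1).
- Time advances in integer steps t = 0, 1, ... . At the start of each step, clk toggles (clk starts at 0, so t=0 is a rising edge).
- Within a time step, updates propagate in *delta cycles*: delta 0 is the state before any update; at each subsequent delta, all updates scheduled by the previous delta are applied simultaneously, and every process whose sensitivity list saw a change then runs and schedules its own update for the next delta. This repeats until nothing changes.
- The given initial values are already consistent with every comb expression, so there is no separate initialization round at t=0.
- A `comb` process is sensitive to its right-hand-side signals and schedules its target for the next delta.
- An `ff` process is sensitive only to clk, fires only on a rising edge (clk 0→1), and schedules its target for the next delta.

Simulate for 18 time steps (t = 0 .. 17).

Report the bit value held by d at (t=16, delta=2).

t=0 Δ0: clk=0 c=1 a=1 d=0 b=0
  Δ1: clk:0→1
  Δ2: b:0→1
  Δ3: c:1→0
  (3Δ to stable)
t=1 Δ0: clk=1 c=0 a=1 d=0 b=1
  Δ1: clk:1→0
  (1Δ to stable)
t=2 Δ0: clk=0 c=0 a=1 d=0 b=1
  Δ1: clk:0→1
  Δ2: d:0→1
  Δ3: c:0→1
  (3Δ to stable)
t=3 Δ0: clk=1 c=1 a=1 d=1 b=1
  Δ1: clk:1→0
  (1Δ to stable)
t=4 Δ0: clk=0 c=1 a=1 d=1 b=1
  Δ1: clk:0→1
  Δ2: d:1→0
  Δ3: c:1→0
  (3Δ to stable)
t=5 Δ0: clk=1 c=0 a=1 d=0 b=1
  Δ1: clk:1→0
  (1Δ to stable)
t=6 Δ0: clk=0 c=0 a=1 d=0 b=1
  Δ1: clk:0→1
  Δ2: d:0→1
  Δ3: c:0→1
  (3Δ to stable)
t=7 Δ0: clk=1 c=1 a=1 d=1 b=1
  Δ1: clk:1→0
  (1Δ to stable)
t=8 Δ0: clk=0 c=1 a=1 d=1 b=1
  Δ1: clk:0→1
  Δ2: d:1→0
  Δ3: c:1→0
  (3Δ to stable)
t=9 Δ0: clk=1 c=0 a=1 d=0 b=1
  Δ1: clk:1→0
  (1Δ to stable)
t=10 Δ0: clk=0 c=0 a=1 d=0 b=1
  Δ1: clk:0→1
  Δ2: d:0→1
  Δ3: c:0→1
  (3Δ to stable)
t=11 Δ0: clk=1 c=1 a=1 d=1 b=1
  Δ1: clk:1→0
  (1Δ to stable)
t=12 Δ0: clk=0 c=1 a=1 d=1 b=1
  Δ1: clk:0→1
  Δ2: d:1→0
  Δ3: c:1→0
  (3Δ to stable)
t=13 Δ0: clk=1 c=0 a=1 d=0 b=1
  Δ1: clk:1→0
  (1Δ to stable)
t=14 Δ0: clk=0 c=0 a=1 d=0 b=1
  Δ1: clk:0→1
  Δ2: d:0→1
  Δ3: c:0→1
  (3Δ to stable)
t=15 Δ0: clk=1 c=1 a=1 d=1 b=1
  Δ1: clk:1→0
  (1Δ to stable)
t=16 Δ0: clk=0 c=1 a=1 d=1 b=1
  Δ1: clk:0→1
  Δ2: d:1→0
  Δ3: c:1→0
  (3Δ to stable)
t=17 Δ0: clk=1 c=0 a=1 d=0 b=1
  Δ1: clk:1→0
  (1Δ to stable)

0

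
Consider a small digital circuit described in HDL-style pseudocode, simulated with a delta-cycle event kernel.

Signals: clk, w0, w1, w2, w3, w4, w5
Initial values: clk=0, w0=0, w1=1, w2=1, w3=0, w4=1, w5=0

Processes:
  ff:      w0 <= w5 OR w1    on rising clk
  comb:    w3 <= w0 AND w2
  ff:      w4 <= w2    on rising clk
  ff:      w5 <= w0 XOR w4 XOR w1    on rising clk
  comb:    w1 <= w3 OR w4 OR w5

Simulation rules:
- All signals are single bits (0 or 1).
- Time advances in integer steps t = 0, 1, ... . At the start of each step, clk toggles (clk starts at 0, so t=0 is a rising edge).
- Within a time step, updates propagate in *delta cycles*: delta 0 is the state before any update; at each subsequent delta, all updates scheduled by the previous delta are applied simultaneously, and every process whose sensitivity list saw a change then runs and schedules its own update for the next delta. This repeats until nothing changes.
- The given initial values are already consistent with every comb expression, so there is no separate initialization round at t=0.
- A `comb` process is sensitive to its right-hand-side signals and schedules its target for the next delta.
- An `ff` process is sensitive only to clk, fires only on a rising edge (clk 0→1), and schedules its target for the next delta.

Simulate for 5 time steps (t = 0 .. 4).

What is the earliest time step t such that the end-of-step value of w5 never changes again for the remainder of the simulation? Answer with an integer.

t=0 Δ0: w3=0 w4=1 w0=0 w2=1 clk=0 w1=1 w5=0
  Δ1: clk:0→1
  Δ2: w0:0→1
  Δ3: w3:0→1
  (3Δ to stable)
t=1 Δ0: w3=1 w4=1 w0=1 w2=1 clk=1 w1=1 w5=0
  Δ1: clk:1→0
  (1Δ to stable)
t=2 Δ0: w3=1 w4=1 w0=1 w2=1 clk=0 w1=1 w5=0
  Δ1: clk:0→1
  Δ2: w5:0→1
  (2Δ to stable)
t=3 Δ0: w3=1 w4=1 w0=1 w2=1 clk=1 w1=1 w5=1
  Δ1: clk:1→0
  (1Δ to stable)
t=4 Δ0: w3=1 w4=1 w0=1 w2=1 clk=0 w1=1 w5=1
  Δ1: clk:0→1
  (1Δ to stable)

2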